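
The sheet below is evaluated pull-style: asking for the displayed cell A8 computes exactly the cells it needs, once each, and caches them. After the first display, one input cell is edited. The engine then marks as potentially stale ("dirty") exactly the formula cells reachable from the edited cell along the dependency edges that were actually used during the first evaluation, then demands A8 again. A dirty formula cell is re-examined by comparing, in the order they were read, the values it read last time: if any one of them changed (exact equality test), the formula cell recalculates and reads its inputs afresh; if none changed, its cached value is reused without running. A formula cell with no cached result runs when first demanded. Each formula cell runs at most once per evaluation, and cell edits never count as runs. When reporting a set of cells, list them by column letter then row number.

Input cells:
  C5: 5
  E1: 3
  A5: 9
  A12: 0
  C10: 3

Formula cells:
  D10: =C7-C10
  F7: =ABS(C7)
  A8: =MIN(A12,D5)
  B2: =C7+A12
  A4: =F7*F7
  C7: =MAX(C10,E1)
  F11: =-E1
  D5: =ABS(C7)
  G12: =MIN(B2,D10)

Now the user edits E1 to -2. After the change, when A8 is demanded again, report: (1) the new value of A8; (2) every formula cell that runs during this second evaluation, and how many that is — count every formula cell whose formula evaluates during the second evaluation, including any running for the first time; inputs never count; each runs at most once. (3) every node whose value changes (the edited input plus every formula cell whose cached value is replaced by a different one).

First demand of the output computes:
  C7 = MAX(3, 3) = 3
  D5 = ABS(3) = 3
  A8 = MIN(0, 3) = 0

After the edit, cleaning proceeds:
  C7: a read changed (E1 3->-2) — executes, giving 3 — identical to its old value.
  D5: dirty, but its reads are unchanged (C7 unchanged); cached 3 stands.
  A8: dirty, but its reads are unchanged (A12 unchanged, D5 unchanged); cached 0 stands.

Note the absorption at C7: it re-runs yet its value is the same, leaving the output's value untouched.

Demanding A8 again yields 0.
1 formula cells run: C7.
The nodes whose values change: E1.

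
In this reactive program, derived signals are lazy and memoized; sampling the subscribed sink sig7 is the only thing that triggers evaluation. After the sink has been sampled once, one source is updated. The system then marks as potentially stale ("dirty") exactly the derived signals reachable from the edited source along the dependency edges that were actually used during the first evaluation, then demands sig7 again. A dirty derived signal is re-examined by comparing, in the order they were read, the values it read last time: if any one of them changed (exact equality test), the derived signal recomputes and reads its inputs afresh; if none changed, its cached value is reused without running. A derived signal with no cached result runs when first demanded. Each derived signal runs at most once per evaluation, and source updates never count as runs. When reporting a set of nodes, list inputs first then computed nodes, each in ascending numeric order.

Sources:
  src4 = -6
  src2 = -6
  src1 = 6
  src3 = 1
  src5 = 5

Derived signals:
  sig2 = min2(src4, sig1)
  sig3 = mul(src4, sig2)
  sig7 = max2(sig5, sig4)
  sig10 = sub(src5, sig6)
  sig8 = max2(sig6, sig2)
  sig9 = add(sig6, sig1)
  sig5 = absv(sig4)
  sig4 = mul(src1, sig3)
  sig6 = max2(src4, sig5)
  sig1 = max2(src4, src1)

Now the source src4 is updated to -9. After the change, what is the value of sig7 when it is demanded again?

Demanding sig7 again yields 486.

First demand of the output computes:
  sig1 = max2(-6, 6) = 6
  sig2 = min2(-6, 6) = -6
  sig3 = mul(-6, -6) = 36
  sig4 = mul(6, 36) = 216
  sig5 = absv(216) = 216
  sig7 = max2(216, 216) = 216

After the edit, cleaning proceeds:
  sig1: a read changed (src4 -6->-9) — executes, giving 6 — identical to its old value.
  sig2: a read changed (src4 -6->-9) — executes, giving -9.
  sig3: a read changed (src4 -6->-9; sig2 -6->-9) — executes, giving 81.
  sig4: a read changed (sig3 36->81) — executes, giving 486.
  sig5: a read changed (sig4 216->486) — executes, giving 486.
  sig7: a read changed (sig5 216->486; sig4 216->486) — executes, giving 486.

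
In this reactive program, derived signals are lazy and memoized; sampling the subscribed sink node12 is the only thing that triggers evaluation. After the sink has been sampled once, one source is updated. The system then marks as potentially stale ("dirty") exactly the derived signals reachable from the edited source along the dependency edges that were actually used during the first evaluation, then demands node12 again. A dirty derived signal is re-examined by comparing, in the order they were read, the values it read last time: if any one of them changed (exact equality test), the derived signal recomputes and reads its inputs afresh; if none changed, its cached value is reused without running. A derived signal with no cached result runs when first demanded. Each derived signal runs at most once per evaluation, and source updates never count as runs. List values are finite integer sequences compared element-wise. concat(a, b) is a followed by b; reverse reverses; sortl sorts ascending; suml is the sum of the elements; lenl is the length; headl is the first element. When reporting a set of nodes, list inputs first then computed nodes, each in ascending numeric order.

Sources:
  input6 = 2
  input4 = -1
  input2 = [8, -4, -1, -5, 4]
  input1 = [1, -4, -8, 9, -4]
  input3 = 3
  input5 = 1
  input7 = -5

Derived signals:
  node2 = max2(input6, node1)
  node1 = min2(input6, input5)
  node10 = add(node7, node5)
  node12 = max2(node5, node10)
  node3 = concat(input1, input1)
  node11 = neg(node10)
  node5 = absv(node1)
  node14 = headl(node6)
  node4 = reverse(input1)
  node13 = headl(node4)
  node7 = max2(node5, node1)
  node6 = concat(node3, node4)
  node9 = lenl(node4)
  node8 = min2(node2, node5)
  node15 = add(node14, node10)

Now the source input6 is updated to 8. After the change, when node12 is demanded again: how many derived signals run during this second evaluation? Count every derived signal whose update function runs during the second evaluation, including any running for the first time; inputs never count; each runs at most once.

1 derived signals run: node1.
Note the absorption at node1: it re-runs yet its value is the same, leaving the output's value untouched.

First demand of the output computes:
  node1 = min2(2, 1) = 1
  node5 = absv(1) = 1
  node7 = max2(1, 1) = 1
  node10 = add(1, 1) = 2
  node12 = max2(1, 2) = 2

After the edit, cleaning proceeds:
  node1: a read changed (input6 2->8) — executes, giving 1 — identical to its old value.
  node5: dirty, but its reads are unchanged (node1 unchanged); cached 1 stands.
  node7: dirty, but its reads are unchanged (node5 unchanged, node1 unchanged); cached 1 stands.
  node10: dirty, but its reads are unchanged (node7 unchanged, node5 unchanged); cached 2 stands.
  node12: dirty, but its reads are unchanged (node5 unchanged, node10 unchanged); cached 2 stands.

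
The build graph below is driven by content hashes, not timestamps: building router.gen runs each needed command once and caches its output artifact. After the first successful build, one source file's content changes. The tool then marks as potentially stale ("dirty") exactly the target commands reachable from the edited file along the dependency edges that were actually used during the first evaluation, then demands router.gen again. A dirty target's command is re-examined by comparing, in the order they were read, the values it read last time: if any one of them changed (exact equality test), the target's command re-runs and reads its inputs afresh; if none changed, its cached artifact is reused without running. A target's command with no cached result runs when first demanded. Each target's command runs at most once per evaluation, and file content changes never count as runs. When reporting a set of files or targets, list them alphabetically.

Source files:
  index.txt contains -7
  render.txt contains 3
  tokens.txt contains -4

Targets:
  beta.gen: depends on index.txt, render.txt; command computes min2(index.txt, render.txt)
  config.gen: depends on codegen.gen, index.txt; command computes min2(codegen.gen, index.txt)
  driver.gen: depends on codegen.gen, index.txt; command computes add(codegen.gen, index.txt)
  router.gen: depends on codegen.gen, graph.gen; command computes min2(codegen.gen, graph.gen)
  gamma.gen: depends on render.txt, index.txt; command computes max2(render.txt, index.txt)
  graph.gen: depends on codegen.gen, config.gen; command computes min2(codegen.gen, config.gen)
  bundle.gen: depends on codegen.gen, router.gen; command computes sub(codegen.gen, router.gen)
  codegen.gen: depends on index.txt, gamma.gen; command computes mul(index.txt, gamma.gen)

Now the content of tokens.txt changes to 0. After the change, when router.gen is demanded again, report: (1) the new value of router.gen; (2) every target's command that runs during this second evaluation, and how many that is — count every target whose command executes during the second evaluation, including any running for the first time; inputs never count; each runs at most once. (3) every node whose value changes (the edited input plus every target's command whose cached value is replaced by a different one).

Initial pass — values computed on the first demand:
  gamma.gen = max2(3, -7) = 3
  codegen.gen = mul(-7, 3) = -21
  config.gen = min2(-21, -7) = -21
  graph.gen = min2(-21, -21) = -21
  router.gen = min2(-21, -21) = -21

Second demand — change propagation:
  no demanded computation ever read tokens.txt, so the edit dirties nothing and nothing runs.

The important point: nothing the output needs ever reads tokens.txt, so the edit is invisible to it.

router.gen now evaluates to -21.
Run set: none (0 run).
Changed values: tokens.txt.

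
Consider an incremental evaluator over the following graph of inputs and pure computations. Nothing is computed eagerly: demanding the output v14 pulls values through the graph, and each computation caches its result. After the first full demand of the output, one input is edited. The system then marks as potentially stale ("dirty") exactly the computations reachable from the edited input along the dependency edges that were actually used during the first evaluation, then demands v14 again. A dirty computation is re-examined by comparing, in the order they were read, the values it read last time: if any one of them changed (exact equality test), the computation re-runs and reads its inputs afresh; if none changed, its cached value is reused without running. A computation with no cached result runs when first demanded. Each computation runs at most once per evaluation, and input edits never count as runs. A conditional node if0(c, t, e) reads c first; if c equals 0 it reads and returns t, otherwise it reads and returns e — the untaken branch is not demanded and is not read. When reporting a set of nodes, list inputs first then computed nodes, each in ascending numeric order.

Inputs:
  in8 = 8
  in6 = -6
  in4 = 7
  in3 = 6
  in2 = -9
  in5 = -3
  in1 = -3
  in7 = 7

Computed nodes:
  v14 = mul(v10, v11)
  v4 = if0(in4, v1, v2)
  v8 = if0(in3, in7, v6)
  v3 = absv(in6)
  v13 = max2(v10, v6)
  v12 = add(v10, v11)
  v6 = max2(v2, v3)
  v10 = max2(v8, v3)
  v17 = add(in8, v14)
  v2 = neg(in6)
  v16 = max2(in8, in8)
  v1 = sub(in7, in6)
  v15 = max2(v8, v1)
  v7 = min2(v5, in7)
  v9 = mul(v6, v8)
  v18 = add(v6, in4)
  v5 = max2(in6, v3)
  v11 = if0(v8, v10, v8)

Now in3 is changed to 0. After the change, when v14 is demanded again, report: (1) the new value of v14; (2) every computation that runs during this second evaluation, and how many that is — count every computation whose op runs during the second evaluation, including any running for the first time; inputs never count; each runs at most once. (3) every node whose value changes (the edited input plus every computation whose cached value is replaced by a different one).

v14 now evaluates to 49.
Run set: v8, v10, v11, v14 (4 run).
Changed values: in3, v8, v10, v11, v14.

Initial pass — values computed on the first demand:
  v2 = neg(-6) = 6
  v3 = absv(-6) = 6
  v6 = max2(6, 6) = 6
  v8 = if0(in3=6 -> else branch v6) = 6
  v10 = max2(6, 6) = 6
  v11 = if0(v8=6 -> else branch v8) = 6
  v14 = mul(6, 6) = 36

Second demand — change propagation:
  v8: re-runs because in3 6->0; new result 7.
  v10: re-runs because v8 6->7; new result 7.
  v11: re-runs because v8 6->7; v8 6->7; new result 7.
  v14: re-runs because v10 6->7; v11 6->7; new result 49.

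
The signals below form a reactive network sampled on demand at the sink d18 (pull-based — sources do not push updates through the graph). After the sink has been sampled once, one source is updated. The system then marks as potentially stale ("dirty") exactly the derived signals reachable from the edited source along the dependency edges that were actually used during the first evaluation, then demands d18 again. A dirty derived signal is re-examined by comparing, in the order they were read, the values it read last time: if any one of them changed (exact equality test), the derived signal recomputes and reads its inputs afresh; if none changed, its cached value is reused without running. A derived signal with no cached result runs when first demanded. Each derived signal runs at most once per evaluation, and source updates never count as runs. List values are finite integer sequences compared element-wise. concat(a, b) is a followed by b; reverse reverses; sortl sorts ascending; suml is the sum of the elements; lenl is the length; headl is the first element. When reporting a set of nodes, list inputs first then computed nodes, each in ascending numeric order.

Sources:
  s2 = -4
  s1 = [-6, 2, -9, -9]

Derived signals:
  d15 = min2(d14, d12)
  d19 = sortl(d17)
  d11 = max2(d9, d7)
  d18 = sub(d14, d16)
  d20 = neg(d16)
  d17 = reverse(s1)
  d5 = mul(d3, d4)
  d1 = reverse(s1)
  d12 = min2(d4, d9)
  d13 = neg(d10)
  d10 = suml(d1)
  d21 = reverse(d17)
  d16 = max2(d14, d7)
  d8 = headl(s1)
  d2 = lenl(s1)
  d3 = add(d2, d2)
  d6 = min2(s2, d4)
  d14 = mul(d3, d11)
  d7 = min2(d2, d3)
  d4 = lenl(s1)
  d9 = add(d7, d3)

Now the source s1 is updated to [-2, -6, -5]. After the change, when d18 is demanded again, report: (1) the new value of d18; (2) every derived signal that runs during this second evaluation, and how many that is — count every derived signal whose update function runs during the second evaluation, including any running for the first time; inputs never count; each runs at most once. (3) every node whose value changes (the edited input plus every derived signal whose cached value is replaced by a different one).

Initial pass — values computed on the first demand:
  d2 = lenl([-6, 2, -9, -9]) = 4
  d3 = add(4, 4) = 8
  d7 = min2(4, 8) = 4
  d9 = add(4, 8) = 12
  d11 = max2(12, 4) = 12
  d14 = mul(8, 12) = 96
  d16 = max2(96, 4) = 96
  d18 = sub(96, 96) = 0

Second demand — change propagation:
  d2: re-runs because s1 [-6, 2, -9, -9]->[-2, -6, -5]; new result 3.
  d3: re-runs because d2 4->3; d2 4->3; new result 6.
  d7: re-runs because d2 4->3; d3 8->6; new result 3.
  d9: re-runs because d7 4->3; d3 8->6; new result 9.
  d11: re-runs because d9 12->9; d7 4->3; new result 9.
  d14: re-runs because d3 8->6; d11 12->9; new result 54.
  d16: re-runs because d14 96->54; d7 4->3; new result 54.
  d18: re-runs because d14 96->54; d16 96->54; new result 0 (unchanged).

d18 now evaluates to 0.
Run set: d2, d3, d7, d9, d11, d14, d16, d18 (8 run).
Changed values: s1, d2, d3, d7, d9, d11, d14, d16.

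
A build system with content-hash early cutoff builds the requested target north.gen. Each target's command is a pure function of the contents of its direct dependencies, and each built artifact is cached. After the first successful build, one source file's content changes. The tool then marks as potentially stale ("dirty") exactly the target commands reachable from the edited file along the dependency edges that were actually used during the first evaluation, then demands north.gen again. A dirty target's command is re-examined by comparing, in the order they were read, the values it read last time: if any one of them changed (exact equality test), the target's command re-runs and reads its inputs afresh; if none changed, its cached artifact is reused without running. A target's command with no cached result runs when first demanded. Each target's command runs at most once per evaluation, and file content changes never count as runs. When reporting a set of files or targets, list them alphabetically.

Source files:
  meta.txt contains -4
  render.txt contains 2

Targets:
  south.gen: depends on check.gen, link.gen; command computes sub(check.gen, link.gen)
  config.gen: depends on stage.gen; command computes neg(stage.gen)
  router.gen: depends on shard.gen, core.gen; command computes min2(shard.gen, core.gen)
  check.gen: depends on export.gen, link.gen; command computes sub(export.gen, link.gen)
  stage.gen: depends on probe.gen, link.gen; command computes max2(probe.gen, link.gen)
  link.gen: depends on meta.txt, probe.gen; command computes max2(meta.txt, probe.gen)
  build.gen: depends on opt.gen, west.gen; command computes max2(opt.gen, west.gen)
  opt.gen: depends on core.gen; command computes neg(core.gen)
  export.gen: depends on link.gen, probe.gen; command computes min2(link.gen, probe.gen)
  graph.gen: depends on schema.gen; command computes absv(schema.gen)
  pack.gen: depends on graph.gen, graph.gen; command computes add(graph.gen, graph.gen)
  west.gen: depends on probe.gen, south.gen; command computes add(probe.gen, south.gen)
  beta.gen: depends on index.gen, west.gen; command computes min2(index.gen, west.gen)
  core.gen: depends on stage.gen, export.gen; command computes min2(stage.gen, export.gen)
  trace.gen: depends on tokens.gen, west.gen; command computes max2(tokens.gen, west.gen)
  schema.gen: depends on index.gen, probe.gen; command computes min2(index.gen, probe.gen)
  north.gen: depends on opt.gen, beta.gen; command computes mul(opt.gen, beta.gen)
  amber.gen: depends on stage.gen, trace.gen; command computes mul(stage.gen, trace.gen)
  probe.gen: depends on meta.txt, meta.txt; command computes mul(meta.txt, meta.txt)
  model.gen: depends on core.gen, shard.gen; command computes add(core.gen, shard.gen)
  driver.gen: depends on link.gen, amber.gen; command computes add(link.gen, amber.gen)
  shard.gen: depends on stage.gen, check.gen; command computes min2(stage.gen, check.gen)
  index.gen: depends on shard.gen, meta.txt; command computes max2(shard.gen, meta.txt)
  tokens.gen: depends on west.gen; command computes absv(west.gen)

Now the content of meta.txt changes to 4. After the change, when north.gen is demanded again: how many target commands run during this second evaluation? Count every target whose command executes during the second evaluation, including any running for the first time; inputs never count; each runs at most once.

Target commands that run: beta.gen, index.gen, link.gen, probe.gen — 4 in total.
Key observation: the cutoff stops propagation at export.gen — its inputs' values are unchanged, so it reuses its cache.

First evaluation (everything demanded from the output):
  probe.gen = mul(-4, -4) = 16
  link.gen = max2(-4, 16) = 16
  export.gen = min2(16, 16) = 16
  check.gen = sub(16, 16) = 0
  south.gen = sub(0, 16) = -16
  stage.gen = max2(16, 16) = 16
  core.gen = min2(16, 16) = 16
  opt.gen = neg(16) = -16
  shard.gen = min2(16, 0) = 0
  index.gen = max2(0, -4) = 0
  west.gen = add(16, -16) = 0
  beta.gen = min2(0, 0) = 0
  north.gen = mul(-16, 0) = 0

Propagation after the edit:
  probe.gen: runs — meta.txt -4->4; meta.txt -4->4; result 16 (same value as before).
  link.gen: runs — meta.txt -4->4; result 16 (same value as before).
  export.gen: checked — values it read are unchanged (link.gen unchanged, probe.gen unchanged); reused cached 16 without running.
  check.gen: checked — values it read are unchanged (export.gen unchanged, link.gen unchanged); reused cached 0 without running.
  south.gen: checked — values it read are unchanged (check.gen unchanged, link.gen unchanged); reused cached -16 without running.
  stage.gen: checked — values it read are unchanged (probe.gen unchanged, link.gen unchanged); reused cached 16 without running.
  core.gen: checked — values it read are unchanged (stage.gen unchanged, export.gen unchanged); reused cached 16 without running.
  opt.gen: checked — values it read are unchanged (core.gen unchanged); reused cached -16 without running.
  shard.gen: checked — values it read are unchanged (stage.gen unchanged, check.gen unchanged); reused cached 0 without running.
  index.gen: runs — meta.txt -4->4; result 4.
  west.gen: checked — values it read are unchanged (probe.gen unchanged, south.gen unchanged); reused cached 0 without running.
  beta.gen: runs — index.gen 0->4; result 0 (same value as before).
  north.gen: checked — values it read are unchanged (opt.gen unchanged, beta.gen unchanged); reused cached 0 without running.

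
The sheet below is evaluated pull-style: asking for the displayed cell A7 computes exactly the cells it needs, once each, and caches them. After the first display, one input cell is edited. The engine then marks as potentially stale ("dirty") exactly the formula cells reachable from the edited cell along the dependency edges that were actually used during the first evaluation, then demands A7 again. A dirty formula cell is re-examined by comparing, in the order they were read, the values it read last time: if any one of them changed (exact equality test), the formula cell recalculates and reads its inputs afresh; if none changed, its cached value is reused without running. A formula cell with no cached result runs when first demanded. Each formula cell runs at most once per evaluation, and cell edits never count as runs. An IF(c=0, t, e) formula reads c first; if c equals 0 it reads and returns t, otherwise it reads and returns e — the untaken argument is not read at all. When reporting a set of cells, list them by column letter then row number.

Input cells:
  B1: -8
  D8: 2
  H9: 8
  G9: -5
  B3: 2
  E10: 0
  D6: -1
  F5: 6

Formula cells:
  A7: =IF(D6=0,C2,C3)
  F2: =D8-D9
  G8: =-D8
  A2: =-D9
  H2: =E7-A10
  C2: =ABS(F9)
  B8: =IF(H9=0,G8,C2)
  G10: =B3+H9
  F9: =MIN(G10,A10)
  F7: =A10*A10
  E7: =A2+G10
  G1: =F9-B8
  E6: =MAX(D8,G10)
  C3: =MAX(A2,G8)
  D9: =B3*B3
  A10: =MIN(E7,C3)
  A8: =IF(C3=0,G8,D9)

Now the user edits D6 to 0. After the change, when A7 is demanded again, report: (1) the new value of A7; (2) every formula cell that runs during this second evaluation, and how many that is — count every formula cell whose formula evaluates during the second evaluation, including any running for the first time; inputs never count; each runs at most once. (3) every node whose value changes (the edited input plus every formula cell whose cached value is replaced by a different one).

Demanding A7 again yields 2.
6 formula cells run: A7, A10, C2, E7, F9, G10.
The nodes whose values change: A7, D6.
Note the branch switch — A10, C2, E7, F9, G10 had no cache and run now for the first time.

First demand of the output computes:
  D9 = 2 * 2 = 4
  A2 = -(4) = -4
  G8 = -(2) = -2
  C3 = MAX(-4, -2) = -2
  A7 = IF(D6=0: D6=-1 -> else branch C3) = -2

After the edit, cleaning proceeds:
  G10: had never run; runs now, result 10.
  E7: had never run; runs now, result 6.
  A10: had never run; runs now, result -2.
  F9: had never run; runs now, result -2.
  C2: had never run; runs now, result 2.
  A7: a read changed (D6 -1->0) — executes, giving 2.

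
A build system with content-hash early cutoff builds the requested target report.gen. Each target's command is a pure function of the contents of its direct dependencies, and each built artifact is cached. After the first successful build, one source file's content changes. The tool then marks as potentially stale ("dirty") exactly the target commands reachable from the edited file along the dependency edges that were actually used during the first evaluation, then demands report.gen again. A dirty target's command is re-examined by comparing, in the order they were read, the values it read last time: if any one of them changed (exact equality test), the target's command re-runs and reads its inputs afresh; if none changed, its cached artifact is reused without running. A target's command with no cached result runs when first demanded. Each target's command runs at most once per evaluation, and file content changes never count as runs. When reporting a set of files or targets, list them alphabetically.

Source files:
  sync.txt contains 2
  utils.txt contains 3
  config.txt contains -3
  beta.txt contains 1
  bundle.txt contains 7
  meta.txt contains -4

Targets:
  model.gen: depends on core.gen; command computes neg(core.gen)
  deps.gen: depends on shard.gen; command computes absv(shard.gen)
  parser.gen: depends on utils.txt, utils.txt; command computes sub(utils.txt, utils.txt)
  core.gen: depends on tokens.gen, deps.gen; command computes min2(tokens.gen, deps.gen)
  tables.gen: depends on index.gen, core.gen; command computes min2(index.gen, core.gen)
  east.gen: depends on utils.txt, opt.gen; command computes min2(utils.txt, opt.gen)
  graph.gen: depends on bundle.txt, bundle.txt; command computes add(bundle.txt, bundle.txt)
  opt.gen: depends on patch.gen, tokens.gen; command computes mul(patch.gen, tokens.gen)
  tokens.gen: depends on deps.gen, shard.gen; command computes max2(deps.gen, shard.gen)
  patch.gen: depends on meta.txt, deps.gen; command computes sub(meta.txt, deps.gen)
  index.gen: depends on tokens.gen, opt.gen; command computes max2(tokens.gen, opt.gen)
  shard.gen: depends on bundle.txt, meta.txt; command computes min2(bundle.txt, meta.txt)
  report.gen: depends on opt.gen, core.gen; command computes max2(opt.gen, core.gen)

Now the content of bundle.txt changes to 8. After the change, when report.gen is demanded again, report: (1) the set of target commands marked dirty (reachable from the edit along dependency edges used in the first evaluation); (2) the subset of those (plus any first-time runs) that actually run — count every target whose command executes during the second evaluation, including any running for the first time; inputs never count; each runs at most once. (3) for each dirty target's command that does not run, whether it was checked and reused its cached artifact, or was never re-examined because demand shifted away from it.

First evaluation (everything demanded from the output):
  shard.gen = min2(7, -4) = -4
  deps.gen = absv(-4) = 4
  patch.gen = sub(-4, 4) = -8
  tokens.gen = max2(4, -4) = 4
  core.gen = min2(4, 4) = 4
  opt.gen = mul(-8, 4) = -32
  report.gen = max2(-32, 4) = 4

Propagation after the edit:
  shard.gen: runs — bundle.txt 7->8; result -4 (same value as before).
  deps.gen: checked — values it read are unchanged (shard.gen unchanged); reused cached 4 without running.
  patch.gen: checked — values it read are unchanged (meta.txt unchanged, deps.gen unchanged); reused cached -8 without running.
  tokens.gen: checked — values it read are unchanged (deps.gen unchanged, shard.gen unchanged); reused cached 4 without running.
  core.gen: checked — values it read are unchanged (tokens.gen unchanged, deps.gen unchanged); reused cached 4 without running.
  opt.gen: checked — values it read are unchanged (patch.gen unchanged, tokens.gen unchanged); reused cached -32 without running.
  report.gen: checked — values it read are unchanged (opt.gen unchanged, core.gen unchanged); reused cached 4 without running.

Key observation: the change is absorbed at shard.gen — it re-runs but produces the same value, and the output's value is unchanged.

Marked dirty: core.gen, deps.gen, opt.gen, patch.gen, report.gen, shard.gen, tokens.gen.
Target commands that run: shard.gen — 1 in total.
Checked but reused from cache: core.gen, deps.gen, opt.gen, patch.gen, report.gen, tokens.gen.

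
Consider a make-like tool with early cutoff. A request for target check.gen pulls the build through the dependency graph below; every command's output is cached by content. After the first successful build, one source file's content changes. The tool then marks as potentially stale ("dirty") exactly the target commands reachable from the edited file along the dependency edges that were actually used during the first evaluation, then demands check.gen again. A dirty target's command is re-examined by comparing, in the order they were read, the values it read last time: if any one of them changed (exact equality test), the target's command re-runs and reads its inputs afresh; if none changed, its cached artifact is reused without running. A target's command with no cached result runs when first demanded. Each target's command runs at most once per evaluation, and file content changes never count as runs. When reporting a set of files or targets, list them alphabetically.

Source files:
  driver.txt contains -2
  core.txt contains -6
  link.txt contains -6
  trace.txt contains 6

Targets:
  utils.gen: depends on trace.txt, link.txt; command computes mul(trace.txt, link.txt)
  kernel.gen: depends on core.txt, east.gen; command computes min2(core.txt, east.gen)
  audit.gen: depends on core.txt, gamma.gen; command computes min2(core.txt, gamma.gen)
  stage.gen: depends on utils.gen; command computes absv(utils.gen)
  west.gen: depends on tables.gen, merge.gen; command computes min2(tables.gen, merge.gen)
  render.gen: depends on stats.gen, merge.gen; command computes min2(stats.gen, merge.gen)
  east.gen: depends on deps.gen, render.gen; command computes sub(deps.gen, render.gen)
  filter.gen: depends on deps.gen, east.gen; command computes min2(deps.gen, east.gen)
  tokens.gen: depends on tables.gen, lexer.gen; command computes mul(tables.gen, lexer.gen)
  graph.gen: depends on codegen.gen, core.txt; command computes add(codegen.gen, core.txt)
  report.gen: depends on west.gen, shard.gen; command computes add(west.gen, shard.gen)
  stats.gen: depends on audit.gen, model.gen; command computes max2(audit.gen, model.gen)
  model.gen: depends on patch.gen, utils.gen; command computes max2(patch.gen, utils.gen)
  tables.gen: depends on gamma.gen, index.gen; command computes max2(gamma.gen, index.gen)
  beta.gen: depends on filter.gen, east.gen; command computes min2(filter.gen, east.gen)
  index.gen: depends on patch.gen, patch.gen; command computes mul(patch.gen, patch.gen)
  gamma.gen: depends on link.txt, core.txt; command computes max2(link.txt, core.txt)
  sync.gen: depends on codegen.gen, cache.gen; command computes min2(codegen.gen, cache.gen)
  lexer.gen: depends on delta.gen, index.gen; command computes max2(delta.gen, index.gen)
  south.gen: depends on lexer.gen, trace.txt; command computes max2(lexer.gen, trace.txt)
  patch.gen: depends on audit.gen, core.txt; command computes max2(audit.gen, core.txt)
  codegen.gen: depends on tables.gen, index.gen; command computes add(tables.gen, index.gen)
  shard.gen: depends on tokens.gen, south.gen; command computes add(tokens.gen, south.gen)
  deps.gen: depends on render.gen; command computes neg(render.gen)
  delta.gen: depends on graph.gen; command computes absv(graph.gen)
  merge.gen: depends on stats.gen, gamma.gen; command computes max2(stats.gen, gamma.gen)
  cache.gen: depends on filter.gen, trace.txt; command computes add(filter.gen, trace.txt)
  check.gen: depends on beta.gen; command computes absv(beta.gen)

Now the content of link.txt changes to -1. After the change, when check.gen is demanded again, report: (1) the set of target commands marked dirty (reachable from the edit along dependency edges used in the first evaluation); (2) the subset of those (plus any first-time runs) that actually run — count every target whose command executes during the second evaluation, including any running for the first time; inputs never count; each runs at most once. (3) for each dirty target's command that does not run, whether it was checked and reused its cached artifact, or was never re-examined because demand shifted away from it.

First demand of the output computes:
  gamma.gen = max2(-6, -6) = -6
  audit.gen = min2(-6, -6) = -6
  patch.gen = max2(-6, -6) = -6
  utils.gen = mul(6, -6) = -36
  model.gen = max2(-6, -36) = -6
  stats.gen = max2(-6, -6) = -6
  merge.gen = max2(-6, -6) = -6
  render.gen = min2(-6, -6) = -6
  deps.gen = neg(-6) = 6
  east.gen = sub(6, -6) = 12
  filter.gen = min2(6, 12) = 6
  beta.gen = min2(6, 12) = 6
  check.gen = absv(6) = 6

After the edit, cleaning proceeds:
  gamma.gen: a read changed (link.txt -6->-1) — executes, giving -1.
  audit.gen: a read changed (gamma.gen -6->-1) — executes, giving -6 — identical to its old value.
  patch.gen: dirty, but its reads are unchanged (audit.gen unchanged, core.txt unchanged); cached -6 stands.
  utils.gen: a read changed (link.txt -6->-1) — executes, giving -6.
  model.gen: a read changed (utils.gen -36->-6) — executes, giving -6 — identical to its old value.
  stats.gen: dirty, but its reads are unchanged (audit.gen unchanged, model.gen unchanged); cached -6 stands.
  merge.gen: a read changed (gamma.gen -6->-1) — executes, giving -1.
  render.gen: a read changed (merge.gen -6->-1) — executes, giving -6 — identical to its old value.
  deps.gen: dirty, but its reads are unchanged (render.gen unchanged); cached 6 stands.
  east.gen: dirty, but its reads are unchanged (deps.gen unchanged, render.gen unchanged); cached 12 stands.
  filter.gen: dirty, but its reads are unchanged (deps.gen unchanged, east.gen unchanged); cached 6 stands.
  beta.gen: dirty, but its reads are unchanged (filter.gen unchanged, east.gen unchanged); cached 6 stands.
  check.gen: dirty, but its reads are unchanged (beta.gen unchanged); cached 6 stands.

Note where the cutoff bites: patch.gen is checked, finds nothing changed, and keeps its cache.

The edit dirties: audit.gen, beta.gen, check.gen, deps.gen, east.gen, filter.gen, gamma.gen, merge.gen, model.gen, patch.gen, render.gen, stats.gen, utils.gen.
6 target commands run: audit.gen, gamma.gen, merge.gen, model.gen, render.gen, utils.gen.
Cache hits after checking: beta.gen, check.gen, deps.gen, east.gen, filter.gen, patch.gen, stats.gen.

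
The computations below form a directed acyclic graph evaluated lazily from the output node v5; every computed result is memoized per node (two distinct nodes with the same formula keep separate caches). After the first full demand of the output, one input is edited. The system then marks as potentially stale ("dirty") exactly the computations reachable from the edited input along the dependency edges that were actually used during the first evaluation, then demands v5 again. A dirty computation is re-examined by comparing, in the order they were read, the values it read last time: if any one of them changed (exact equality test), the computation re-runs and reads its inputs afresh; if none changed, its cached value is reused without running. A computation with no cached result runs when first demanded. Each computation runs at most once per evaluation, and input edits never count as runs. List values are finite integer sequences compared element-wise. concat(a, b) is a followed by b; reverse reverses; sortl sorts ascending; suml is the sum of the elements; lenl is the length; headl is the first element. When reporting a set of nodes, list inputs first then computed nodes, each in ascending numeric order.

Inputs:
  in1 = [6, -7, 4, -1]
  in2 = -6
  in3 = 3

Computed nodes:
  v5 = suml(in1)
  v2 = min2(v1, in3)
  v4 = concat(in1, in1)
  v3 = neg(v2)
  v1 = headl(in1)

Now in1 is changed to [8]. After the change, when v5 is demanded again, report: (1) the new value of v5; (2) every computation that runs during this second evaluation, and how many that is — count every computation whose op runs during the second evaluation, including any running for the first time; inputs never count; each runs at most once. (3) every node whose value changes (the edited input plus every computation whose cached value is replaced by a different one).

First demand of the output computes:
  v5 = suml([6, -7, 4, -1]) = 2

After the edit, cleaning proceeds:
  v5: a read changed (in1 [6, -7, 4, -1]->[8]) — executes, giving 8.

Demanding v5 again yields 8.
1 computations run: v5.
The nodes whose values change: in1, v5.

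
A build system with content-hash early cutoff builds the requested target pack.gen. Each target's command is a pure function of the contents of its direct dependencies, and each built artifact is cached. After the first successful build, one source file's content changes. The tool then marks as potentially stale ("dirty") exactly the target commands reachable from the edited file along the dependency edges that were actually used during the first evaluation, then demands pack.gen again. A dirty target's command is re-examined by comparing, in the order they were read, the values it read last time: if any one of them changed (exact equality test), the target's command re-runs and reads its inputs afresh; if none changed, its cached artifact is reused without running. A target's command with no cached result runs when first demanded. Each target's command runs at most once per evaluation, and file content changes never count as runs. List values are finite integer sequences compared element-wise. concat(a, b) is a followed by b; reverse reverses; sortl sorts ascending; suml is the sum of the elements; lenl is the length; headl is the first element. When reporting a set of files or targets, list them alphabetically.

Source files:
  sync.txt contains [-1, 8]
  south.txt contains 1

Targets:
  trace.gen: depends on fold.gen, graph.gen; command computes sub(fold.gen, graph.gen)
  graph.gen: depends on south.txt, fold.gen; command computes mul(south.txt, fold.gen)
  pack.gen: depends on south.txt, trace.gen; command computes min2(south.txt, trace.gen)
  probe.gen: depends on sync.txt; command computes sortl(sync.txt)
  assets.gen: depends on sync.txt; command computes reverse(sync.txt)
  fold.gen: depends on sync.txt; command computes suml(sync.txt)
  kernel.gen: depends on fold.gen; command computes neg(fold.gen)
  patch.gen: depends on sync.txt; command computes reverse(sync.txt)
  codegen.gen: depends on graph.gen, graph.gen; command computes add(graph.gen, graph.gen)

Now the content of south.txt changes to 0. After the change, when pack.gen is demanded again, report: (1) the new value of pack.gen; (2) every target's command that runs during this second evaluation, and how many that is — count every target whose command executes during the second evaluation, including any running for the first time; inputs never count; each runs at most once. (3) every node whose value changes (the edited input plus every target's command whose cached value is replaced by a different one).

New value of pack.gen: 0.
Target commands that run: graph.gen, pack.gen, trace.gen — 3 in total.
Values that change: graph.gen, south.txt, trace.gen.

First evaluation (everything demanded from the output):
  fold.gen = suml([-1, 8]) = 7
  graph.gen = mul(1, 7) = 7
  trace.gen = sub(7, 7) = 0
  pack.gen = min2(1, 0) = 0

Propagation after the edit:
  graph.gen: runs — south.txt 1->0; result 0.
  trace.gen: runs — graph.gen 7->0; result 7.
  pack.gen: runs — south.txt 1->0; trace.gen 0->7; result 0 (same value as before).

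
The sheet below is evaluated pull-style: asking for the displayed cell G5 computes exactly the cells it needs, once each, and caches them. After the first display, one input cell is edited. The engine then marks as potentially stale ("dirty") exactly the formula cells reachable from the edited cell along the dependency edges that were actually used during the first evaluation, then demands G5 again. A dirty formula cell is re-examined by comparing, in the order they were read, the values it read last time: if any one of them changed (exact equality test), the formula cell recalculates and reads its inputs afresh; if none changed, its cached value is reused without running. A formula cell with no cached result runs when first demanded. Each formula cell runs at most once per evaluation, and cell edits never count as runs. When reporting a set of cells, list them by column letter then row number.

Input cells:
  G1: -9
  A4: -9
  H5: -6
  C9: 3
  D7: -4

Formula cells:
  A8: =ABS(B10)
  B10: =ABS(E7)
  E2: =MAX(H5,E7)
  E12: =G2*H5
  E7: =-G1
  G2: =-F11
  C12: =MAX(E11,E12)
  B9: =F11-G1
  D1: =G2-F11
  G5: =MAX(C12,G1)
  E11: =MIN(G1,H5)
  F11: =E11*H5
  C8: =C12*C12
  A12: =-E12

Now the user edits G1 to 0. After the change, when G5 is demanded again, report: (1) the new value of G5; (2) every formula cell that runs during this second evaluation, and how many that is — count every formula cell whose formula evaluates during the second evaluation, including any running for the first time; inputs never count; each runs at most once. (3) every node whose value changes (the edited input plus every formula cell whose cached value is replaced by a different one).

First demand of the output computes:
  E11 = MIN(-9, -6) = -9
  F11 = -9 * -6 = 54
  G2 = -(54) = -54
  E12 = -54 * -6 = 324
  C12 = MAX(-9, 324) = 324
  G5 = MAX(324, -9) = 324

After the edit, cleaning proceeds:
  E11: a read changed (G1 -9->0) — executes, giving -6.
  F11: a read changed (E11 -9->-6) — executes, giving 36.
  G2: a read changed (F11 54->36) — executes, giving -36.
  E12: a read changed (G2 -54->-36) — executes, giving 216.
  C12: a read changed (E11 -9->-6; E12 324->216) — executes, giving 216.
  G5: a read changed (C12 324->216; G1 -9->0) — executes, giving 216.

Demanding G5 again yields 216.
6 formula cells run: C12, E11, E12, F11, G2, G5.
The nodes whose values change: C12, E11, E12, F11, G1, G2, G5.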